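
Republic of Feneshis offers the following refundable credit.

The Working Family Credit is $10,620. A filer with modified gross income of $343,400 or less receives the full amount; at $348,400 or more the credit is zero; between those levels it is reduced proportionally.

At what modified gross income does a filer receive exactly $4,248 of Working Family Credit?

$4,248 is 4,248/10,620 of the full $10,620, so 6,372/10,620 of the $5,000 range has been used: income = $343,400 + $5,000 × 6,372/10,620 = $346,400.

$346,400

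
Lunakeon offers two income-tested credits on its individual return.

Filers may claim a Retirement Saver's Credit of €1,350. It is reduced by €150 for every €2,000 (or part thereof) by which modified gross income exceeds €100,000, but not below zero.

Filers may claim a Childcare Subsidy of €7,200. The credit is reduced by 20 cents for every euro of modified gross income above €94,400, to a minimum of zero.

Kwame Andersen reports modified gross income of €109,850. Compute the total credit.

Retirement Saver's Credit: income exceeds €100,000 by €9,850, which is 5 full-or-partial €2,000 increments; reduction = 5 × €150 = €750, leaving €600.
Childcare Subsidy: 20% of the €15,450 excess over €94,400 is €3,090; credit = €7,200 − €3,090 = €4,110.
Total: €600 + €4,110 = €4,710.

€4,710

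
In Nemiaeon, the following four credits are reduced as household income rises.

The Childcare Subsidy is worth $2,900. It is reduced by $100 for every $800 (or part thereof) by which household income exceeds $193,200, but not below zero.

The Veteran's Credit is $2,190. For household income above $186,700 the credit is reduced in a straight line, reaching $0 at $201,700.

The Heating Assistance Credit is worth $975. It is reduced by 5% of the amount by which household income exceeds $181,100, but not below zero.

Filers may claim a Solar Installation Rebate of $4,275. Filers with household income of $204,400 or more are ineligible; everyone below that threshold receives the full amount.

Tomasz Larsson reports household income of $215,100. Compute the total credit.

Childcare Subsidy: income exceeds $193,200 by $21,900, which is 28 full-or-partial $800 increments; reduction = 28 × $100 = $2,800, leaving $100.
Veteran's Credit: $215,100 is at or above $201,700, so the credit is $0.
Heating Assistance Credit: 5% of the $34,000 excess over $181,100 is $1,700 ≥ base, so the credit is $0.
Solar Installation Rebate: $215,100 meets or exceeds the $204,400 cutoff, so the credit is $0.
Total: $100 + $0 + $0 + $0 = $100.

$100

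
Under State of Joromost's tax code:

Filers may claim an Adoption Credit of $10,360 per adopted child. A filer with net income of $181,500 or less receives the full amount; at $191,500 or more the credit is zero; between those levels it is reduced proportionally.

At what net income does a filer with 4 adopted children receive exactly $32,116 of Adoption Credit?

Full credit = 4 × $10,360 = $41,440.
$32,116 is 32,116/41,440 of the full $41,440, so 9,324/41,440 of the $10,000 range has been used: income = $181,500 + $10,000 × 9,324/41,440 = $183,750.

$183,750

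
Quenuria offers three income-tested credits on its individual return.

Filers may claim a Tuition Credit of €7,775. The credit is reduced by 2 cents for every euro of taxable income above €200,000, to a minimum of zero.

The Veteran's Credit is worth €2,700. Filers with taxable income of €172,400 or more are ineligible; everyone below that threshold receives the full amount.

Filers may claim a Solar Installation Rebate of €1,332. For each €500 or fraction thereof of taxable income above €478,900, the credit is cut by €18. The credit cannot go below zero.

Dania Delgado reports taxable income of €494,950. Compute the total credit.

€2,614

Tuition Credit: 2% of the €294,950 excess over €200,000 is €5,899; credit = €7,775 − €5,899 = €1,876.
Veteran's Credit: €494,950 meets or exceeds the €172,400 cutoff, so the credit is €0.
Solar Installation Rebate: income exceeds €478,900 by €16,050, which is 33 full-or-partial €500 increments; reduction = 33 × €18 = €594, leaving €738.
Total: €1,876 + €0 + €738 = €2,614.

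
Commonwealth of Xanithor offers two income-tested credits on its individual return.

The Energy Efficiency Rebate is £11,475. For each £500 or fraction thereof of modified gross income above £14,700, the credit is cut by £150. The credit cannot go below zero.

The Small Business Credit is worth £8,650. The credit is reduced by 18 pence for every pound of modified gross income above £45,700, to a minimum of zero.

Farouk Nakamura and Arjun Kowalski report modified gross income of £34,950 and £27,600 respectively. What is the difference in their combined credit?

Farouk (£34,950): Energy Efficiency Rebate: income exceeds £14,700 by £20,250, which is 41 full-or-partial £500 increments; reduction = 41 × £150 = £6,150, leaving £5,325. Small Business Credit: £34,950 is at or below the £45,700 threshold, so the full £8,650 applies. total £5,325 + £8,650 = £13,975
Arjun (£27,600): Energy Efficiency Rebate: income exceeds £14,700 by £12,900, which is 26 full-or-partial £500 increments; reduction = 26 × £150 = £3,900, leaving £7,575. Small Business Credit: £27,600 is at or below the £45,700 threshold, so the full £8,650 applies. total £7,575 + £8,650 = £16,225
Difference: |£13,975 − £16,225| = £2,250.

£2,250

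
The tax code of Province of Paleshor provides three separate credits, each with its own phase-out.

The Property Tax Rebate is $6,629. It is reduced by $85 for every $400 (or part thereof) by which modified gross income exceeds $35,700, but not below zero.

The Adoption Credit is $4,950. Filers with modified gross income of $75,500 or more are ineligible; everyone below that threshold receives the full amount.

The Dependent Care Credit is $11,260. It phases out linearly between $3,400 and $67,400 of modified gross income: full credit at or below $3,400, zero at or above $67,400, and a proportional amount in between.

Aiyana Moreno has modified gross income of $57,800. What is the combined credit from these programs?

Property Tax Rebate: income exceeds $35,700 by $22,100, which is 56 full-or-partial $400 increments; reduction = 56 × $85 = $4,760, leaving $1,869.
Adoption Credit: $57,800 is below the $75,500 cutoff, so the full $4,950 applies.
Dependent Care Credit: $57,800 is $54,400 into a $64,000 phase-out range, leaving 9,600/64,000 of the credit: $11,260 × 9,600/64,000 = $1,689.
Total: $1,869 + $4,950 + $1,689 = $8,508.

$8,508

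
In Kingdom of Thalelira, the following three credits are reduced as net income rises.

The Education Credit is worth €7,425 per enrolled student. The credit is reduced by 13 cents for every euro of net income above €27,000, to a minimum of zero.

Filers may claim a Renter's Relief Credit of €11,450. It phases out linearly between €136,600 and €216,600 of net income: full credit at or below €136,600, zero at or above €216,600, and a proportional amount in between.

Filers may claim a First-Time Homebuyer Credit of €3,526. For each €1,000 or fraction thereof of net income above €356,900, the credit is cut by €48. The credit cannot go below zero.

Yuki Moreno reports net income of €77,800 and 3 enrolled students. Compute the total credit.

Education Credit: base = 3 × €7,425 = €22,275. 13% of the €50,800 excess over €27,000 is €6,604; credit = €22,275 − €6,604 = €15,671.
Renter's Relief Credit: €77,800 is at or below the €136,600 threshold, so the full €11,450 applies.
First-Time Homebuyer Credit: €77,800 is at or below the €356,900 threshold, so the full €3,526 applies.
Total: €15,671 + €11,450 + €3,526 = €30,647.

€30,647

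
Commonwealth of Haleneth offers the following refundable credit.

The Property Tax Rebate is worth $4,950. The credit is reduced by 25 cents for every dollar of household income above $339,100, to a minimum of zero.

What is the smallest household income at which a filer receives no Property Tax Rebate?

The credit falls by 25% of each dollar above $339,100, so it reaches zero when the excess is $4,950 / 25% = $19,800: income = $339,100 + $19,800 = $358,900.

$358,900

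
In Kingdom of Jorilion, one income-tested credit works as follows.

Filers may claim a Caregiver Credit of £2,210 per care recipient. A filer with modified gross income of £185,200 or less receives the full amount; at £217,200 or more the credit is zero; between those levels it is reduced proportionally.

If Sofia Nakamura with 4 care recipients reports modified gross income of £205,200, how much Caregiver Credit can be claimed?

£3,315

Caregiver Credit: base = 4 × £2,210 = £8,840. £205,200 is £20,000 into a £32,000 phase-out range, leaving 12,000/32,000 of the credit: £8,840 × 12,000/32,000 = £3,315.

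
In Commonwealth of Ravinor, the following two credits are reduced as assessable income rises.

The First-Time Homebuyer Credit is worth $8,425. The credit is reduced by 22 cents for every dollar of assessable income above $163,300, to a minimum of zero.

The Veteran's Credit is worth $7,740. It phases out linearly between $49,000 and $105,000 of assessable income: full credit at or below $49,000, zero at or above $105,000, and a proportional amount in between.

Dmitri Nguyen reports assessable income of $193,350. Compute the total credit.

$1,814

First-Time Homebuyer Credit: 22% of the $30,050 excess over $163,300 is $6,611; credit = $8,425 − $6,611 = $1,814.
Veteran's Credit: $193,350 is at or above $105,000, so the credit is $0.
Total: $1,814 + $0 = $1,814.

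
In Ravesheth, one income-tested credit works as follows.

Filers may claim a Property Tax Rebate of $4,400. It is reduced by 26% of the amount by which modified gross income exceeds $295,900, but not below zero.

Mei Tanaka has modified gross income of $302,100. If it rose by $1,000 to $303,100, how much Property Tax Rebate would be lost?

At $302,100 — 26% of the $6,200 excess over $295,900 is $1,612; credit = $4,400 − $1,612 = $2,788.
At $303,100 — 26% of the $7,200 excess over $295,900 is $1,872; credit = $4,400 − $1,872 = $2,528.
Lost: $2,788 − $2,528 = $260.

$260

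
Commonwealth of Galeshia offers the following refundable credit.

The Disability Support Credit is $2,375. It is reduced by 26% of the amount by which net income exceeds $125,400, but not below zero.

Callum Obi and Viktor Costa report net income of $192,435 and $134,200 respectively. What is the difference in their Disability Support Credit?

Callum ($192,435): Disability Support Credit: 26% of the $67,035 excess over $125,400 is $17,429.10 ≥ base, so the credit is $0.
Viktor ($134,200): Disability Support Credit: 26% of the $8,800 excess over $125,400 is $2,288; credit = $2,375 − $2,288 = $87.
Difference: |$0 − $87| = $87.

$87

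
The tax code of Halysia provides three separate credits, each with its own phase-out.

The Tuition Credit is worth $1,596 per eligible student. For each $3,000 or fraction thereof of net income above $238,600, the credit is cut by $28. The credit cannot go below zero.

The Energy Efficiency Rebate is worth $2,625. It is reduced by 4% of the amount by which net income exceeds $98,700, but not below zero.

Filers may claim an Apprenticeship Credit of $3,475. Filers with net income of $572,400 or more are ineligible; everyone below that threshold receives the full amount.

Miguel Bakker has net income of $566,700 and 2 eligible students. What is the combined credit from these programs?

Tuition Credit: base = 2 × $1,596 = $3,192. income exceeds $238,600 by $328,100, which is 110 full-or-partial $3,000 increments; reduction = 110 × $28 = $3,080, leaving $112.
Energy Efficiency Rebate: 4% of the $468,000 excess over $98,700 is $18,720 ≥ base, so the credit is $0.
Apprenticeship Credit: $566,700 is below the $572,400 cutoff, so the full $3,475 applies.
Total: $112 + $0 + $3,475 = $3,587.

$3,587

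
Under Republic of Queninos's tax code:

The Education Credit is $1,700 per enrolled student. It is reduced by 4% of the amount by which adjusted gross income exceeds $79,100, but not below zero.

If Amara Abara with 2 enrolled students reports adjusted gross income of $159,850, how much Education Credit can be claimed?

$170

Education Credit: base = 2 × $1,700 = $3,400. 4% of the $80,750 excess over $79,100 is $3,230; credit = $3,400 − $3,230 = $170.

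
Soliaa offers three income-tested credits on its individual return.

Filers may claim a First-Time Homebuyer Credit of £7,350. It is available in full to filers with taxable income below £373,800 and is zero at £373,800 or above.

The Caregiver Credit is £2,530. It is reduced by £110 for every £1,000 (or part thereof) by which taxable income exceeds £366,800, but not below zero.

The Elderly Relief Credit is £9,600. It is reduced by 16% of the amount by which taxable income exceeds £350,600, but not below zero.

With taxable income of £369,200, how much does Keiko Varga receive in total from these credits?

First-Time Homebuyer Credit: £369,200 is below the £373,800 cutoff, so the full £7,350 applies.
Caregiver Credit: income exceeds £366,800 by £2,400, which is 3 full-or-partial £1,000 increments; reduction = 3 × £110 = £330, leaving £2,200.
Elderly Relief Credit: 16% of the £18,600 excess over £350,600 is £2,976; credit = £9,600 − £2,976 = £6,624.
Total: £7,350 + £2,200 + £6,624 = £16,174.

£16,174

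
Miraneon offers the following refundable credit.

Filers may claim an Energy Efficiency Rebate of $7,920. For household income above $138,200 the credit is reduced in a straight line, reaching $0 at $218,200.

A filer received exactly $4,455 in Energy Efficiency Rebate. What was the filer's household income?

$4,455 is 4,455/7,920 of the full $7,920, so 3,465/7,920 of the $80,000 range has been used: income = $138,200 + $80,000 × 3,465/7,920 = $173,200.

$173,200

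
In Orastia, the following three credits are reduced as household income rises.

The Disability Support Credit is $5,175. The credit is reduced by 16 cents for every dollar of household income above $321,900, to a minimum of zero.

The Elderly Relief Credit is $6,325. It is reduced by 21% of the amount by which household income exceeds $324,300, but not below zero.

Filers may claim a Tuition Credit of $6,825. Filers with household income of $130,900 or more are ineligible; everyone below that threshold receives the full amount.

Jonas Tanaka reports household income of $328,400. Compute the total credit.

$9,599

Disability Support Credit: 16% of the $6,500 excess over $321,900 is $1,040; credit = $5,175 − $1,040 = $4,135.
Elderly Relief Credit: 21% of the $4,100 excess over $324,300 is $861; credit = $6,325 − $861 = $5,464.
Tuition Credit: $328,400 meets or exceeds the $130,900 cutoff, so the credit is $0.
Total: $4,135 + $5,464 + $0 = $9,599.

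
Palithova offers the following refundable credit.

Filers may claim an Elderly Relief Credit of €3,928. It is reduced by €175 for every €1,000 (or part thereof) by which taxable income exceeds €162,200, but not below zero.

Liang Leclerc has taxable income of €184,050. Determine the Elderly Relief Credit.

€78

Elderly Relief Credit: income exceeds €162,200 by €21,850, which is 22 full-or-partial €1,000 increments; reduction = 22 × €175 = €3,850, leaving €78.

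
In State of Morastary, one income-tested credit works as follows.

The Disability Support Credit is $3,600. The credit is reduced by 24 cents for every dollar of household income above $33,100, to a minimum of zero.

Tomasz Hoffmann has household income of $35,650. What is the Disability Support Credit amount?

Disability Support Credit: 24% of the $2,550 excess over $33,100 is $612; credit = $3,600 − $612 = $2,988.

$2,988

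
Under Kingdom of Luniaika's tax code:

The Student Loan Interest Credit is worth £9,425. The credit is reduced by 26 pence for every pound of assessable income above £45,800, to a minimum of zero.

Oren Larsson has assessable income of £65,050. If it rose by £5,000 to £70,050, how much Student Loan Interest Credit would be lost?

At £65,050 — 26% of the £19,250 excess over £45,800 is £5,005; credit = £9,425 − £5,005 = £4,420.
At £70,050 — 26% of the £24,250 excess over £45,800 is £6,305; credit = £9,425 − £6,305 = £3,120.
Lost: £4,420 − £3,120 = £1,300.

£1,300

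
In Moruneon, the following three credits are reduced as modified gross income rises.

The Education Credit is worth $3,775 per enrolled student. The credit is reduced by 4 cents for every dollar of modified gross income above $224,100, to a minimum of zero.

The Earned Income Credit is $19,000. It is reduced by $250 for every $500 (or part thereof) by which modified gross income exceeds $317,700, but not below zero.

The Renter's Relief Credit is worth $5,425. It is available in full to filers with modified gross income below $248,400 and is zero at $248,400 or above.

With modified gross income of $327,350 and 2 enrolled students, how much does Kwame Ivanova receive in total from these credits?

$17,420

Education Credit: base = 2 × $3,775 = $7,550. 4% of the $103,250 excess over $224,100 is $4,130; credit = $7,550 − $4,130 = $3,420.
Earned Income Credit: income exceeds $317,700 by $9,650, which is 20 full-or-partial $500 increments; reduction = 20 × $250 = $5,000, leaving $14,000.
Renter's Relief Credit: $327,350 meets or exceeds the $248,400 cutoff, so the credit is $0.
Total: $3,420 + $14,000 + $0 = $17,420.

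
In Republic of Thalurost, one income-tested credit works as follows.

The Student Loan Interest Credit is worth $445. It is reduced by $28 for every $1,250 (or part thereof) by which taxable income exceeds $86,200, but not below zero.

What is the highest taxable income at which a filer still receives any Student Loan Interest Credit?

$104,950

After 15 increments the reduction is 15 × $28 = $420, leaving $25; one more increment wipes it out. Increment 15 ends at excess 15 × $1,250 = $18,750, so the highest qualifying income is $86,200 + $18,750 = $104,950.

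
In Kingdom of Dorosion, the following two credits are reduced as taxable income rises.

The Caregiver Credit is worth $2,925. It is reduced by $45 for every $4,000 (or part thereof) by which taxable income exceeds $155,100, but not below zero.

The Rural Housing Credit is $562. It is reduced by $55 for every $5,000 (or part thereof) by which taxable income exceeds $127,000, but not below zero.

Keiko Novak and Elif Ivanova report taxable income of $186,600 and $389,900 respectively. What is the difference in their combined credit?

Keiko ($186,600): Caregiver Credit: income exceeds $155,100 by $31,500, which is 8 full-or-partial $4,000 increments; reduction = 8 × $45 = $360, leaving $2,565. Rural Housing Credit: income exceeds $127,000 by $59,600 → 12 increments × $55 = $660 ≥ base, so the credit is $0. total $2,565 + $0 = $2,565
Elif ($389,900): Caregiver Credit: income exceeds $155,100 by $234,800, which is 59 full-or-partial $4,000 increments; reduction = 59 × $45 = $2,655, leaving $270. Rural Housing Credit: income exceeds $127,000 by $262,900 → 53 increments × $55 = $2,915 ≥ base, so the credit is $0. total $270 + $0 = $270
Difference: |$2,565 − $270| = $2,295.

$2,295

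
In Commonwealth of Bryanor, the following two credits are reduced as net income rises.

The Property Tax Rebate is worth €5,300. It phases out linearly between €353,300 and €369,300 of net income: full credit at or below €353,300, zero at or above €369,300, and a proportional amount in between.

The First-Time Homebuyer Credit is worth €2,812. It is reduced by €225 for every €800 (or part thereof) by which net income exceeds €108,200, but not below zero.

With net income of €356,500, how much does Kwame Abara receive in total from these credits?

€4,240

Property Tax Rebate: €356,500 is €3,200 into a €16,000 phase-out range, leaving 12,800/16,000 of the credit: €5,300 × 12,800/16,000 = €4,240.
First-Time Homebuyer Credit: income exceeds €108,200 by €248,300 → 311 increments × €225 = €69,975 ≥ base, so the credit is €0.
Total: €4,240 + €0 = €4,240.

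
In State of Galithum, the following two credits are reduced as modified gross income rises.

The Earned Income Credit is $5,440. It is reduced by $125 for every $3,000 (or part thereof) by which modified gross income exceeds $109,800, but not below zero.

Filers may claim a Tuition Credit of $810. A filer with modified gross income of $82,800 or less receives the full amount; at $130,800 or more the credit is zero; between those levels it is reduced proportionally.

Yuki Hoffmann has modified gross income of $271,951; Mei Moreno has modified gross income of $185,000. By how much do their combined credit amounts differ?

Yuki ($271,951): Earned Income Credit: income exceeds $109,800 by $162,151 → 55 increments × $125 = $6,875 ≥ base, so the credit is $0. Tuition Credit: $271,951 is at or above $130,800, so the credit is $0. total $0 + $0 = $0
Mei ($185,000): Earned Income Credit: income exceeds $109,800 by $75,200, which is 26 full-or-partial $3,000 increments; reduction = 26 × $125 = $3,250, leaving $2,190. Tuition Credit: $185,000 is at or above $130,800, so the credit is $0. total $2,190 + $0 = $2,190
Difference: |$0 − $2,190| = $2,190.

$2,190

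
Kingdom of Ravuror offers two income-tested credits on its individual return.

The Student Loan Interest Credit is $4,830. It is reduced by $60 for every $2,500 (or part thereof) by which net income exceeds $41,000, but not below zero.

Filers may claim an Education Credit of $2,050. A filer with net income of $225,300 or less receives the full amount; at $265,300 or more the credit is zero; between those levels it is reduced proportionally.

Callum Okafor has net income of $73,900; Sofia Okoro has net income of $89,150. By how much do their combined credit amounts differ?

Callum ($73,900): Student Loan Interest Credit: income exceeds $41,000 by $32,900, which is 14 full-or-partial $2,500 increments; reduction = 14 × $60 = $840, leaving $3,990. Education Credit: $73,900 is at or below the $225,300 threshold, so the full $2,050 applies. total $3,990 + $2,050 = $6,040
Sofia ($89,150): Student Loan Interest Credit: income exceeds $41,000 by $48,150, which is 20 full-or-partial $2,500 increments; reduction = 20 × $60 = $1,200, leaving $3,630. Education Credit: $89,150 is at or below the $225,300 threshold, so the full $2,050 applies. total $3,630 + $2,050 = $5,680
Difference: |$6,040 − $5,680| = $360.

$360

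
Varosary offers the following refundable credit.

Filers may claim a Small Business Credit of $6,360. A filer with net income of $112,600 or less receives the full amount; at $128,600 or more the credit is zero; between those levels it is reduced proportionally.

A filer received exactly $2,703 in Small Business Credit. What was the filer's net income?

$2,703 is 2,703/6,360 of the full $6,360, so 3,657/6,360 of the $16,000 range has been used: income = $112,600 + $16,000 × 3,657/6,360 = $121,800.

$121,800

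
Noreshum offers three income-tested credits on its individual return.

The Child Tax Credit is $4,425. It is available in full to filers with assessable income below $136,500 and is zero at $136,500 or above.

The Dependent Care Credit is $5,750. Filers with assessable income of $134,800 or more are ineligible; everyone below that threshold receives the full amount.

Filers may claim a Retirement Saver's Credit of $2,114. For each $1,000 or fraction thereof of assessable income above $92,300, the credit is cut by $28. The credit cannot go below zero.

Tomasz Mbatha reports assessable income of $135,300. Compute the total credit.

Child Tax Credit: $135,300 is below the $136,500 cutoff, so the full $4,425 applies.
Dependent Care Credit: $135,300 meets or exceeds the $134,800 cutoff, so the credit is $0.
Retirement Saver's Credit: income exceeds $92,300 by $43,000, which is 43 full-or-partial $1,000 increments; reduction = 43 × $28 = $1,204, leaving $910.
Total: $4,425 + $0 + $910 = $5,335.

$5,335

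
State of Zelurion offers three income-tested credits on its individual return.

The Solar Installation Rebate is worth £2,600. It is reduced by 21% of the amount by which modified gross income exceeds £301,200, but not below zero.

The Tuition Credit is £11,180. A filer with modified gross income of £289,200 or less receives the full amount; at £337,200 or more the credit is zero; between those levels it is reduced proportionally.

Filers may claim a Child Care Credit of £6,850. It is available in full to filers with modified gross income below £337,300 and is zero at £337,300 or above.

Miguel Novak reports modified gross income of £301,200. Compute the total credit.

£17,835

Solar Installation Rebate: £301,200 is at or below the £301,200 threshold, so the full £2,600 applies.
Tuition Credit: £301,200 is £12,000 into a £48,000 phase-out range, leaving 36,000/48,000 of the credit: £11,180 × 36,000/48,000 = £8,385.
Child Care Credit: £301,200 is below the £337,300 cutoff, so the full £6,850 applies.
Total: £2,600 + £8,385 + £6,850 = £17,835.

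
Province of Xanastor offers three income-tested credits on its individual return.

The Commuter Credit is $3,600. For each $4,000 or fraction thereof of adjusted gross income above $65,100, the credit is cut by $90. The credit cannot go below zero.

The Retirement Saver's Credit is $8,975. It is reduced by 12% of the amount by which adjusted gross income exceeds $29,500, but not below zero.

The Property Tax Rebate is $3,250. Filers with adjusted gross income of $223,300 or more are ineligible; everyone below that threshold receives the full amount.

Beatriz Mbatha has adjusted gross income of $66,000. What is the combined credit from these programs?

Commuter Credit: income exceeds $65,100 by $900, which is 1 full-or-partial $4,000 increment; reduction = 1 × $90 = $90, leaving $3,510.
Retirement Saver's Credit: 12% of the $36,500 excess over $29,500 is $4,380; credit = $8,975 − $4,380 = $4,595.
Property Tax Rebate: $66,000 is below the $223,300 cutoff, so the full $3,250 applies.
Total: $3,510 + $4,595 + $3,250 = $11,355.

$11,355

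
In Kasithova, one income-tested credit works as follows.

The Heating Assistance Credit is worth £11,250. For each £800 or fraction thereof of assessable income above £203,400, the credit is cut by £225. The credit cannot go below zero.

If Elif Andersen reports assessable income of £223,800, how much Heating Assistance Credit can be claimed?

Heating Assistance Credit: income exceeds £203,400 by £20,400, which is 26 full-or-partial £800 increments; reduction = 26 × £225 = £5,850, leaving £5,400.

£5,400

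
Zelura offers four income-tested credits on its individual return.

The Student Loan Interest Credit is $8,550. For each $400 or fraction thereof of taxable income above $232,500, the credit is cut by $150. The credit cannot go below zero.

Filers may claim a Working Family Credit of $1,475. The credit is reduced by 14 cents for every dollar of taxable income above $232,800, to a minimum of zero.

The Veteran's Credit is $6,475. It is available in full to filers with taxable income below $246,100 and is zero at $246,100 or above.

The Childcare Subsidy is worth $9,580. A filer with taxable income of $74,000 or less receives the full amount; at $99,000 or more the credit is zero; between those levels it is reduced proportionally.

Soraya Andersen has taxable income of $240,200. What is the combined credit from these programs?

$12,464

Student Loan Interest Credit: income exceeds $232,500 by $7,700, which is 20 full-or-partial $400 increments; reduction = 20 × $150 = $3,000, leaving $5,550.
Working Family Credit: 14% of the $7,400 excess over $232,800 is $1,036; credit = $1,475 − $1,036 = $439.
Veteran's Credit: $240,200 is below the $246,100 cutoff, so the full $6,475 applies.
Childcare Subsidy: $240,200 is at or above $99,000, so the credit is $0.
Total: $5,550 + $439 + $6,475 + $0 = $12,464.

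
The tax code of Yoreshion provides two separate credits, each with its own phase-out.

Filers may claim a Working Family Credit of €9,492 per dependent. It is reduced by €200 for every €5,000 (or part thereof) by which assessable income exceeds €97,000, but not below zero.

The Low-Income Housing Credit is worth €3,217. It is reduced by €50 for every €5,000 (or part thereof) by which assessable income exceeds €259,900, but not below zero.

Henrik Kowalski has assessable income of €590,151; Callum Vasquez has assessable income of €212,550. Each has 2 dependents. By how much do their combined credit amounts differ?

Henrik (€590,151): Working Family Credit: base = 2 × €9,492 = €18,984. income exceeds €97,000 by €493,151 → 99 increments × €200 = €19,800 ≥ base, so the credit is €0. Low-Income Housing Credit: income exceeds €259,900 by €330,251 → 67 increments × €50 = €3,350 ≥ base, so the credit is €0. total €0 + €0 = €0
Callum (€212,550): Working Family Credit: base = 2 × €9,492 = €18,984. income exceeds €97,000 by €115,550, which is 24 full-or-partial €5,000 increments; reduction = 24 × €200 = €4,800, leaving €14,184. Low-Income Housing Credit: €212,550 is at or below the €259,900 threshold, so the full €3,217 applies. total €14,184 + €3,217 = €17,401
Difference: |€0 − €17,401| = €17,401.

€17,401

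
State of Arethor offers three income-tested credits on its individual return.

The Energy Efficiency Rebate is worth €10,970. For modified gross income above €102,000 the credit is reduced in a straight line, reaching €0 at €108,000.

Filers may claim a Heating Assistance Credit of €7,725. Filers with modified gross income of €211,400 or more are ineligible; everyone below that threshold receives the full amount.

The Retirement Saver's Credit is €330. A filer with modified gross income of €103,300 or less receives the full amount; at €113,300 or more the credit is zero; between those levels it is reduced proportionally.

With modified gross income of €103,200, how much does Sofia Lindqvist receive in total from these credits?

€16,831

Energy Efficiency Rebate: €103,200 is €1,200 into a €6,000 phase-out range, leaving 4,800/6,000 of the credit: €10,970 × 4,800/6,000 = €8,776.
Heating Assistance Credit: €103,200 is below the €211,400 cutoff, so the full €7,725 applies.
Retirement Saver's Credit: €103,200 is at or below the €103,300 threshold, so the full €330 applies.
Total: €8,776 + €7,725 + €330 = €16,831.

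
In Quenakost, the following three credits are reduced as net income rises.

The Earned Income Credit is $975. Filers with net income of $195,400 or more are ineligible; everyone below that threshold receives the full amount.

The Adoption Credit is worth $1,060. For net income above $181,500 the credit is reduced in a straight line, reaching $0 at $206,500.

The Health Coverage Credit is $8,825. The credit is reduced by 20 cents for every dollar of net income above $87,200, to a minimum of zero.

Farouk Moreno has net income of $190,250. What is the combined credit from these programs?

Earned Income Credit: $190,250 is below the $195,400 cutoff, so the full $975 applies.
Adoption Credit: $190,250 is $8,750 into a $25,000 phase-out range, leaving 16,250/25,000 of the credit: $1,060 × 16,250/25,000 = $689.
Health Coverage Credit: 20% of the $103,050 excess over $87,200 is $20,610 ≥ base, so the credit is $0.
Total: $975 + $689 + $0 = $1,664.

$1,664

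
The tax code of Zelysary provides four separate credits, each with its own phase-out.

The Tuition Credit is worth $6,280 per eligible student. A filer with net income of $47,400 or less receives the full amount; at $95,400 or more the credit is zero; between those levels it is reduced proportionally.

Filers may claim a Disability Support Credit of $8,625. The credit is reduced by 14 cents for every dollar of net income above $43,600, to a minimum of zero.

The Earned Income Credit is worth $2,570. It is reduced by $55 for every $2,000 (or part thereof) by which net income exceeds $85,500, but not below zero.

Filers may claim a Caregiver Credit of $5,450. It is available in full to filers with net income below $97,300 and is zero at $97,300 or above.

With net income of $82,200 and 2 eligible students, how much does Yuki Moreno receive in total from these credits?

Tuition Credit: base = 2 × $6,280 = $12,560. $82,200 is $34,800 into a $48,000 phase-out range, leaving 13,200/48,000 of the credit: $12,560 × 13,200/48,000 = $3,454.
Disability Support Credit: 14% of the $38,600 excess over $43,600 is $5,404; credit = $8,625 − $5,404 = $3,221.
Earned Income Credit: $82,200 is at or below the $85,500 threshold, so the full $2,570 applies.
Caregiver Credit: $82,200 is below the $97,300 cutoff, so the full $5,450 applies.
Total: $3,454 + $3,221 + $2,570 + $5,450 = $14,695.

$14,695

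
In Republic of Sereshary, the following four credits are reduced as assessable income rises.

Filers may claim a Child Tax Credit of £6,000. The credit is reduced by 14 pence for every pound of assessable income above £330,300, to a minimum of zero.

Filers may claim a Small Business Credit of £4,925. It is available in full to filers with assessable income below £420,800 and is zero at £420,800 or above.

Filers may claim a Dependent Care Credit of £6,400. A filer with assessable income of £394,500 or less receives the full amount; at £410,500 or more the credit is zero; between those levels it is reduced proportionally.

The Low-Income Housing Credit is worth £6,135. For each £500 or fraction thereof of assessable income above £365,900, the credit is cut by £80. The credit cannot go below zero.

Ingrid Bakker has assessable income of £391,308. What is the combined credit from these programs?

£13,380

Child Tax Credit: 14% of the £61,008 excess over £330,300 is £8,541.12 ≥ base, so the credit is £0.
Small Business Credit: £391,308 is below the £420,800 cutoff, so the full £4,925 applies.
Dependent Care Credit: £391,308 is at or below the £394,500 threshold, so the full £6,400 applies.
Low-Income Housing Credit: income exceeds £365,900 by £25,408, which is 51 full-or-partial £500 increments; reduction = 51 × £80 = £4,080, leaving £2,055.
Total: £0 + £4,925 + £6,400 + £2,055 = £13,380.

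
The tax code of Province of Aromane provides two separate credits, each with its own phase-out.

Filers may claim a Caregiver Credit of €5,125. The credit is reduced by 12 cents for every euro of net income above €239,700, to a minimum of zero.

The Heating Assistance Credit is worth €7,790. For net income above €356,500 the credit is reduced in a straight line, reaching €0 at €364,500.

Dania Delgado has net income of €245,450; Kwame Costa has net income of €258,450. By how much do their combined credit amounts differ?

Dania (€245,450): Caregiver Credit: 12% of the €5,750 excess over €239,700 is €690; credit = €5,125 − €690 = €4,435. Heating Assistance Credit: €245,450 is at or below the €356,500 threshold, so the full €7,790 applies. total €4,435 + €7,790 = €12,225
Kwame (€258,450): Caregiver Credit: 12% of the €18,750 excess over €239,700 is €2,250; credit = €5,125 − €2,250 = €2,875. Heating Assistance Credit: €258,450 is at or below the €356,500 threshold, so the full €7,790 applies. total €2,875 + €7,790 = €10,665
Difference: |€12,225 − €10,665| = €1,560.

€1,560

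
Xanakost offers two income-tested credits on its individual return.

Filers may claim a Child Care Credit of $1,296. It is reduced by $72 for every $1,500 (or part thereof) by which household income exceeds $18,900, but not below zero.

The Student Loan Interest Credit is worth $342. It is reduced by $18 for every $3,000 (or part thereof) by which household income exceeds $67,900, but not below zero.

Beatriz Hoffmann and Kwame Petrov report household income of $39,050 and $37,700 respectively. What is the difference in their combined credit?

$72

Beatriz ($39,050): Child Care Credit: income exceeds $18,900 by $20,150, which is 14 full-or-partial $1,500 increments; reduction = 14 × $72 = $1,008, leaving $288. Student Loan Interest Credit: $39,050 is at or below the $67,900 threshold, so the full $342 applies. total $288 + $342 = $630
Kwame ($37,700): Child Care Credit: income exceeds $18,900 by $18,800, which is 13 full-or-partial $1,500 increments; reduction = 13 × $72 = $936, leaving $360. Student Loan Interest Credit: $37,700 is at or below the $67,900 threshold, so the full $342 applies. total $360 + $342 = $702
Difference: |$630 − $702| = $72.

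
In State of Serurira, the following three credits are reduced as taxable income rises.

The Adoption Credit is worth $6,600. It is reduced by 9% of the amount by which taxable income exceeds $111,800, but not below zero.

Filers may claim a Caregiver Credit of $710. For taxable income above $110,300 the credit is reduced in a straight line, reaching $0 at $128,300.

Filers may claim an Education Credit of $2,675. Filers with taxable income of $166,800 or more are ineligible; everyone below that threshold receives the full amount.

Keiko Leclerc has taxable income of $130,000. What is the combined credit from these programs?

$7,637

Adoption Credit: 9% of the $18,200 excess over $111,800 is $1,638; credit = $6,600 − $1,638 = $4,962.
Caregiver Credit: $130,000 is at or above $128,300, so the credit is $0.
Education Credit: $130,000 is below the $166,800 cutoff, so the full $2,675 applies.
Total: $4,962 + $0 + $2,675 = $7,637.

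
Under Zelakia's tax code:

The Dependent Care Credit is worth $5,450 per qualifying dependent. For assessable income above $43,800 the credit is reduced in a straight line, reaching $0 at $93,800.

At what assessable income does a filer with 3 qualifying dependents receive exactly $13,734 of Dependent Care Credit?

Full credit = 3 × $5,450 = $16,350.
$13,734 is 13,734/16,350 of the full $16,350, so 2,616/16,350 of the $50,000 range has been used: income = $43,800 + $50,000 × 2,616/16,350 = $51,800.

$51,800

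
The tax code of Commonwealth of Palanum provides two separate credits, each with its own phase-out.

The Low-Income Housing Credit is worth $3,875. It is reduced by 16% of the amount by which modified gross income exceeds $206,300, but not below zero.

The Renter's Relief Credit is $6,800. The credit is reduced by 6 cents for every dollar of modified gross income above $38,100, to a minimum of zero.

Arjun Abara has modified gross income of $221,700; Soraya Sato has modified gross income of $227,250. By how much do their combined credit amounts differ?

Arjun ($221,700): Low-Income Housing Credit: 16% of the $15,400 excess over $206,300 is $2,464; credit = $3,875 − $2,464 = $1,411. Renter's Relief Credit: 6% of the $183,600 excess over $38,100 is $11,016 ≥ base, so the credit is $0. total $1,411 + $0 = $1,411
Soraya ($227,250): Low-Income Housing Credit: 16% of the $20,950 excess over $206,300 is $3,352; credit = $3,875 − $3,352 = $523. Renter's Relief Credit: 6% of the $189,150 excess over $38,100 is $11,349 ≥ base, so the credit is $0. total $523 + $0 = $523
Difference: |$1,411 − $523| = $888.

$888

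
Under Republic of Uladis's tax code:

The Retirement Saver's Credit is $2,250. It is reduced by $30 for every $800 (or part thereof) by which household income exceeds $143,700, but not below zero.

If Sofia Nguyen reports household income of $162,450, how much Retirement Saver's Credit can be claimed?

$1,530

Retirement Saver's Credit: income exceeds $143,700 by $18,750, which is 24 full-or-partial $800 increments; reduction = 24 × $30 = $720, leaving $1,530.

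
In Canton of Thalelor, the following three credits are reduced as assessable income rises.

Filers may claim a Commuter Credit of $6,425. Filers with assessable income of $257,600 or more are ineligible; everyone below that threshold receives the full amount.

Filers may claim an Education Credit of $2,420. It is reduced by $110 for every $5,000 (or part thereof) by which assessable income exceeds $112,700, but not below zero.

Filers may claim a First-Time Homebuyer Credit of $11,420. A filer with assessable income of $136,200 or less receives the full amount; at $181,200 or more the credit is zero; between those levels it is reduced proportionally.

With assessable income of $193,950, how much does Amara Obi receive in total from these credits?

Commuter Credit: $193,950 is below the $257,600 cutoff, so the full $6,425 applies.
Education Credit: income exceeds $112,700 by $81,250, which is 17 full-or-partial $5,000 increments; reduction = 17 × $110 = $1,870, leaving $550.
First-Time Homebuyer Credit: $193,950 is at or above $181,200, so the credit is $0.
Total: $6,425 + $550 + $0 = $6,975.

$6,975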